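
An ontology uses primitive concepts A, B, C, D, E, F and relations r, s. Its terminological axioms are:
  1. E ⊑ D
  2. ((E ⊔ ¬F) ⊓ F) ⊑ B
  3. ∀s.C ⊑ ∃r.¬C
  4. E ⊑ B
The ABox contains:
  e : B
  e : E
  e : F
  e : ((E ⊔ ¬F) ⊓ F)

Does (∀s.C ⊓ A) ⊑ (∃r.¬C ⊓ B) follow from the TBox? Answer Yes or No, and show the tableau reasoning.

1. (∀s.C ⊓ A) ⊑ (∃r.¬C ⊓ B)  ⇔  ((∀s.C ⊓ A) ⊓ (∀r.C ⊔ ¬B)) unsat w.r.t. T
   apply at x₀: ∀s.C⊑∃r.¬C
   open: L(x₀) ⊇ {A, F, ¬B, ¬E, ∀s.C, …} (+ ∃-successors)
2. Hence (∀s.C ⊓ A) ⊑ (∃r.¬C ⊓ B): not entailed.

No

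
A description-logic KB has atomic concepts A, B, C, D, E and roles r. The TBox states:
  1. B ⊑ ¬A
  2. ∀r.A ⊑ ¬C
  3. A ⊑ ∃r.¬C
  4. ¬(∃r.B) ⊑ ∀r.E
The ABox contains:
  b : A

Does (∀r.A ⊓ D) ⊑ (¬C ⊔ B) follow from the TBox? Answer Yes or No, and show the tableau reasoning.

Yes

1. (∀r.A ⊓ D) ⊑ (¬C ⊔ B)  ⇔  ((∀r.A ⊓ D) ⊓ (C ⊓ ¬B)) unsat w.r.t. T
   all branches close; clash {C, ¬C} at x₀
2. Hence (∀r.A ⊓ D) ⊑ (¬C ⊔ B): entailed.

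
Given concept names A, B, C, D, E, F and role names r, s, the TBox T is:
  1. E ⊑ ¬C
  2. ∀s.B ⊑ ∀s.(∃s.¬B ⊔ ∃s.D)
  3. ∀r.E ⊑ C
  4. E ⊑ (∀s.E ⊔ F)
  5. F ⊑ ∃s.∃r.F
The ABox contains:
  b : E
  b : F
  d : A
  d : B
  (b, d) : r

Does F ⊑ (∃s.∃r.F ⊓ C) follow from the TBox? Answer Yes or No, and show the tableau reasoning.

1. F ⊑ (∃s.∃r.F ⊓ C)  ⇔  (F ⊓ (∀s.∀r.¬F ⊔ ¬C)) unsat w.r.t. T
   apply at x₀: F⊑∃s.∃r.F
   open: L(x₀) ⊇ {F, ¬C, ¬E, ∃r.¬E, ∃s.¬B, …} (+ ∃-successors)
2. Hence F ⊑ (∃s.∃r.F ⊓ C): not entailed.

No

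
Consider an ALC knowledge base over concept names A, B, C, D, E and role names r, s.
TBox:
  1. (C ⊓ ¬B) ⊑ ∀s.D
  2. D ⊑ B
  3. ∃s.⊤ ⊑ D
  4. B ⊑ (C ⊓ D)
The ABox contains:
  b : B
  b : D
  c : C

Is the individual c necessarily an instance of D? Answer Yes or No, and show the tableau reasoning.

1. c : D?  L(c) = {C} ∪ {¬D}
   open: L(c) ⊇ {C, ¬B, ¬D, ∀s.D, ∀s.⊥} — c ∉ D possible
2. Hence c : D: not entailed.

No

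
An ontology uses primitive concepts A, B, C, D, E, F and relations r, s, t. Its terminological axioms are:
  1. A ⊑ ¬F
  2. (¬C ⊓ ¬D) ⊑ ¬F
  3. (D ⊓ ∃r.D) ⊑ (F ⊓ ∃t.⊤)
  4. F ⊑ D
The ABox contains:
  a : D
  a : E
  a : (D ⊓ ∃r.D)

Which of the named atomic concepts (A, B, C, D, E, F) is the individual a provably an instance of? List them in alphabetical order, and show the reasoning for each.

{D, E, F}

1. a : A?  L(a) = {D, E, (D ⊓ ∃r.D)} ∪ {¬A}
   apply at a: (D ⊓ ∃r.D)⊑(F ⊓ ∃t.⊤)
   open: L(a) ⊇ {D, E, F, ¬A, ∃r.D, …} (+ ∃-successors) — a ∉ A possible
2. a : B?  L(a) = {D, E, (D ⊓ ∃r.D)} ∪ {¬B}
   apply at a: (D ⊓ ∃r.D)⊑(F ⊓ ∃t.⊤)
   open: L(a) ⊇ {D, E, F, ¬A, ¬B, …} (+ ∃-successors) — a ∉ B possible
3. a : C?  L(a) = {D, E, (D ⊓ ∃r.D)} ∪ {¬C}
   apply at a: (D ⊓ ∃r.D)⊑(F ⊓ ∃t.⊤)
   open: L(a) ⊇ {D, E, F, ¬A, ¬C, …} (+ ∃-successors) — a ∉ C possible
4. a : D?  L(a) = {D, E, (D ⊓ ∃r.D)} ∪ {¬D}
   clash {D, ¬D} at a — a ∈ D
5. a : E?  L(a) = {D, E, (D ⊓ ∃r.D)} ∪ {¬E}
   clash {E, ¬E} at a — a ∈ E
6. a : F?  L(a) = {D, E, (D ⊓ ∃r.D)} ∪ {¬F}
   clash {F, ¬F} at a — a ∈ F
7. Entailed for a: {D, E, F}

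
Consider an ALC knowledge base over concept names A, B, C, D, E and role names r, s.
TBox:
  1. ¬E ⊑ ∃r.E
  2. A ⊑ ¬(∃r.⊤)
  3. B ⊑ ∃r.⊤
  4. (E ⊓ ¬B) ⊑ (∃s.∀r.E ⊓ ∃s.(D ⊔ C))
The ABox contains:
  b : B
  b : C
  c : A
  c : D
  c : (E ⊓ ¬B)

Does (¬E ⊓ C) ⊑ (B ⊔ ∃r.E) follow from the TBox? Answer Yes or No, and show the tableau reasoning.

Yes

1. (¬E ⊓ C) ⊑ (B ⊔ ∃r.E)  ⇔  ((¬E ⊓ C) ⊓ (¬B ⊓ ∀r.¬E)) unsat w.r.t. T
   all branches close; clash ⊥ at an ∃-successor
2. Hence (¬E ⊓ C) ⊑ (B ⊔ ∃r.E): entailed.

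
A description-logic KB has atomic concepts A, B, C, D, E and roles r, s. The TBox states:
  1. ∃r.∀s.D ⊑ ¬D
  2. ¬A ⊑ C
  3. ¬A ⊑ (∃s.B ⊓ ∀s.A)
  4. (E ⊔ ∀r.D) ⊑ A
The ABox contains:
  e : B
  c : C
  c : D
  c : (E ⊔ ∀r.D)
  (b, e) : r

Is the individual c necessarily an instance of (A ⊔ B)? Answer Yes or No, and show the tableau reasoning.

1. c : (A ⊔ B)?  L(c) = {C, D, (E ⊔ ∀r.D)} ∪ {(¬A ⊓ ¬B)}
   clash {A, ¬A} at c — c ∈ (A ⊔ B)
2. Hence c : (A ⊔ B): entailed.

Yes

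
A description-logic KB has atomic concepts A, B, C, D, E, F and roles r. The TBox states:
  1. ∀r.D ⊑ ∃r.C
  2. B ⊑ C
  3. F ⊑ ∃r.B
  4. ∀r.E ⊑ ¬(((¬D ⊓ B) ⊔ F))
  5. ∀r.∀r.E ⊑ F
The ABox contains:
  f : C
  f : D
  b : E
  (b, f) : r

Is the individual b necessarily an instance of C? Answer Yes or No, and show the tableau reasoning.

1. b : C?  L(b) = {E} ∪ {¬C}
   open: L(b) ⊇ {E, ¬B, ¬C, ¬F, ∃r.¬D, …} (+ ∃-successors) — b ∉ C possible
2. Hence b : C: not entailed.

No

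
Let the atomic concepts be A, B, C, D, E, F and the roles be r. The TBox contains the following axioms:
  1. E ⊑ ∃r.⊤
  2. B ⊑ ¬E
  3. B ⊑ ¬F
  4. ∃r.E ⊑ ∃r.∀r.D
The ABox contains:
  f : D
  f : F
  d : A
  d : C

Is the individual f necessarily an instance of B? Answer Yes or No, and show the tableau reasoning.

No

1. f : B?  L(f) = {D, F} ∪ {¬B}
   open: L(f) ⊇ {D, F, ¬B, ¬E, ∀r.¬E} — f ∉ B possible
2. Hence f : B: not entailed.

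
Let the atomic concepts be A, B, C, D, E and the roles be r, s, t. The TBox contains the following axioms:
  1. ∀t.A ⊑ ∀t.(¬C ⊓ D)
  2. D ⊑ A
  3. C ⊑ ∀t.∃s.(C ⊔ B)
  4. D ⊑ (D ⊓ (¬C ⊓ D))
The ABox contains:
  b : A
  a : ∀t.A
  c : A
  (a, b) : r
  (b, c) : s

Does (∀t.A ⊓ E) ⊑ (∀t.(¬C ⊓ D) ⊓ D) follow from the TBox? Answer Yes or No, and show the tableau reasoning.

1. (∀t.A ⊓ E) ⊑ (∀t.(¬C ⊓ D) ⊓ D)  ⇔  ((∀t.A ⊓ E) ⊓ (∃t.(C ⊔ ¬D) ⊔ ¬D)) unsat w.r.t. T
   apply at x₀: ∀t.A⊑∀t.(¬C ⊓ D)
   open: L(x₀) ⊇ {E, ¬C, ¬D, ∀t.(¬C ⊓ D), ∀t.A}
2. Hence (∀t.A ⊓ E) ⊑ (∀t.(¬C ⊓ D) ⊓ D): not entailed.

No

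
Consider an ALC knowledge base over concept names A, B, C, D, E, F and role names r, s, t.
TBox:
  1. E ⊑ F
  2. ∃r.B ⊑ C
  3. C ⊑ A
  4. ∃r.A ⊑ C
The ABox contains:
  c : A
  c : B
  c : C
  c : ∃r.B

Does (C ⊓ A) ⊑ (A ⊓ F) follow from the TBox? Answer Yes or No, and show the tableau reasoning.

No

1. (C ⊓ A) ⊑ (A ⊓ F)  ⇔  ((C ⊓ A) ⊓ (¬A ⊔ ¬F)) unsat w.r.t. T
   open: L(x₀) ⊇ {A, C, ¬E, ¬F}
2. Hence (C ⊓ A) ⊑ (A ⊓ F): not entailed.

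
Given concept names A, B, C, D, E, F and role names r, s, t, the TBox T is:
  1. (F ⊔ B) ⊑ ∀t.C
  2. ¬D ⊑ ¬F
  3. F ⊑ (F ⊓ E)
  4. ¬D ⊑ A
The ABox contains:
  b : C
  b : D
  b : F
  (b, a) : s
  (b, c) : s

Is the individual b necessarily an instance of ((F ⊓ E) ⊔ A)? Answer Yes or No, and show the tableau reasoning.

Yes

1. b : ((F ⊓ E) ⊔ A)?  L(b) = {C, D, F} ∪ {((¬F ⊔ ¬E) ⊓ ¬A)}
   clash {E, ¬E} at b — b ∈ ((F ⊓ E) ⊔ A)
2. Hence b : ((F ⊓ E) ⊔ A): entailed.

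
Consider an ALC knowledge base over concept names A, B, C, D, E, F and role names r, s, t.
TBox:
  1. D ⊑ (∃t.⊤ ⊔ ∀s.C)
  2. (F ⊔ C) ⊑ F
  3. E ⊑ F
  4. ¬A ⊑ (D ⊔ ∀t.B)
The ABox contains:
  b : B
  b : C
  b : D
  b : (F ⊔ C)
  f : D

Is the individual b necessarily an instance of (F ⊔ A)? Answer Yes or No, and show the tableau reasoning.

Yes

1. b : (F ⊔ A)?  L(b) = {B, C, D, (F ⊔ C)} ∪ {(¬F ⊓ ¬A)}
   clash {F, ¬F} at b — b ∈ (F ⊔ A)
2. Hence b : (F ⊔ A): entailed.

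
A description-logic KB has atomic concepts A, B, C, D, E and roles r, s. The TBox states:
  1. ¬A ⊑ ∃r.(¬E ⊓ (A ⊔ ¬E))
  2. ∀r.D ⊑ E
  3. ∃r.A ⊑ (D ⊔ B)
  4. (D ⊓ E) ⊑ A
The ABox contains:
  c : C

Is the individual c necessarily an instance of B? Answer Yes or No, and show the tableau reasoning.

No

1. c : B?  L(c) = {C} ∪ {¬B}
   open: L(c) ⊇ {A, C, ¬B, ¬D, ∀r.¬A, …} (+ ∃-successors) — c ∉ B possible
2. Hence c : B: not entailed.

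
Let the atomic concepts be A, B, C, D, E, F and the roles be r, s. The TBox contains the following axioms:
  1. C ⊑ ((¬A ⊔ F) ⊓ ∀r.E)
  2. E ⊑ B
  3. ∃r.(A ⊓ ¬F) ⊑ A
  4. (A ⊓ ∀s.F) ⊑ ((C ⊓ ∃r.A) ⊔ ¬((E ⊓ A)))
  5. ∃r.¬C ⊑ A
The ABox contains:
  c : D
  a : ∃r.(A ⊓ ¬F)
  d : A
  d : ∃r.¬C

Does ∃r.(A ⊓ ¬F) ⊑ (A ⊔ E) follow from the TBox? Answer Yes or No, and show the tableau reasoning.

1. ∃r.(A ⊓ ¬F) ⊑ (A ⊔ E)  ⇔  (∃r.(A ⊓ ¬F) ⊓ (¬A ⊓ ¬E)) unsat w.r.t. T
   all branches close; clash {A, ¬A} at x₀
2. Hence ∃r.(A ⊓ ¬F) ⊑ (A ⊔ E): entailed.

Yes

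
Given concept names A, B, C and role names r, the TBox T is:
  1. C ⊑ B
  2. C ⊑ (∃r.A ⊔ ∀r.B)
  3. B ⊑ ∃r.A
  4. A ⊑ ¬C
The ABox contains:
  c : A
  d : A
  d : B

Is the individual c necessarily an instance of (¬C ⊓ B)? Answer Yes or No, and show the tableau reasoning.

No

1. c : (¬C ⊓ B)?  L(c) = {A} ∪ {(C ⊔ ¬B)}
   apply at c: A⊑¬C
   open: L(c) ⊇ {A, ¬B, ¬C} — c ∉ (¬C ⊓ B) possible
2. Hence c : (¬C ⊓ B): not entailed.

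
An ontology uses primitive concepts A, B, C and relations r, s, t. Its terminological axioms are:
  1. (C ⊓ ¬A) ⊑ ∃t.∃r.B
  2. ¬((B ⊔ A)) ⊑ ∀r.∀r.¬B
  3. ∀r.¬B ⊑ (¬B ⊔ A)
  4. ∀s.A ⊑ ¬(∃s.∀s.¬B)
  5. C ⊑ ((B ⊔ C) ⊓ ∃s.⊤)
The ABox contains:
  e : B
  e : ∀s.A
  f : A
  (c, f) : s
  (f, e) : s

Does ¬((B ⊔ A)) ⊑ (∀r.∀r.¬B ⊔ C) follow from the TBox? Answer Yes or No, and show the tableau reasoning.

1. ¬((B ⊔ A)) ⊑ (∀r.∀r.¬B ⊔ C)  ⇔  ((¬B ⊓ ¬A) ⊓ (∃r.∃r.B ⊓ ¬C)) unsat w.r.t. T
   all branches close; clash {B, ¬B} at an ∃-successor
2. Hence ¬((B ⊔ A)) ⊑ (∀r.∀r.¬B ⊔ C): entailed.

Yes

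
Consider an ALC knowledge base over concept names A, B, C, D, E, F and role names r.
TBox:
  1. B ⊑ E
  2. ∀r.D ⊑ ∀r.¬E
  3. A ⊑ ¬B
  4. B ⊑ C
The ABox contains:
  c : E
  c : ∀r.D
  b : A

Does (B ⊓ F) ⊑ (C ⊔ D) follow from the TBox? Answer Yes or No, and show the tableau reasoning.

Yes

1. (B ⊓ F) ⊑ (C ⊔ D)  ⇔  ((B ⊓ F) ⊓ (¬C ⊓ ¬D)) unsat w.r.t. T
   all branches close; clash {B, ¬B} at x₀
2. Hence (B ⊓ F) ⊑ (C ⊔ D): entailed.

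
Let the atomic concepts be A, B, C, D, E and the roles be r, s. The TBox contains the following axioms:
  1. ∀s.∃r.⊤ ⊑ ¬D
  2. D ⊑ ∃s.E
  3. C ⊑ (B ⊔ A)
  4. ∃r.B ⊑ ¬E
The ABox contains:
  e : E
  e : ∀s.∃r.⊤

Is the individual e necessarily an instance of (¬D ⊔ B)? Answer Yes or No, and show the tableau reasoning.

Yes

1. e : (¬D ⊔ B)?  L(e) = {E, ∀s.∃r.⊤} ∪ {(D ⊓ ¬B)}
   clash {E, ¬E} at e — e ∈ (¬D ⊔ B)
2. Hence e : (¬D ⊔ B): entailed.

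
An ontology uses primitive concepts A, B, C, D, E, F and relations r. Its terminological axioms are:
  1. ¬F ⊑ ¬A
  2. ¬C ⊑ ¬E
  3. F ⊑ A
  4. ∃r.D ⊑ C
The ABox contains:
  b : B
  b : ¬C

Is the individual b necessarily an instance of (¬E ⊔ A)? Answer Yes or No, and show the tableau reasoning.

1. b : (¬E ⊔ A)?  L(b) = {B, ¬C} ∪ {(E ⊓ ¬A)}
   clash {E, ¬E} at b — b ∈ (¬E ⊔ A)
2. Hence b : (¬E ⊔ A): entailed.

Yes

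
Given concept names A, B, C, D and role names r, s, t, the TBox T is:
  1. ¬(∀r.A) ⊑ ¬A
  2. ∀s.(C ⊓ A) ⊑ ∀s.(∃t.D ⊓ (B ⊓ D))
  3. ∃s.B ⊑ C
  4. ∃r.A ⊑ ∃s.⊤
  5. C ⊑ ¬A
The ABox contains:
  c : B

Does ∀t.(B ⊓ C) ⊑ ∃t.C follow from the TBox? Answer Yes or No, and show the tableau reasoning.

No

1. ∀t.(B ⊓ C) ⊑ ∃t.C  ⇔  (∀t.(B ⊓ C) ⊓ ∀t.¬C) unsat w.r.t. T
   open: L(x₀) ⊇ {¬C, ∀r.A, ∀r.¬A, ∀s.¬B, ∀t.(B ⊓ C), …} (+ ∃-successors)
2. Hence ∀t.(B ⊓ C) ⊑ ∃t.C: not entailed.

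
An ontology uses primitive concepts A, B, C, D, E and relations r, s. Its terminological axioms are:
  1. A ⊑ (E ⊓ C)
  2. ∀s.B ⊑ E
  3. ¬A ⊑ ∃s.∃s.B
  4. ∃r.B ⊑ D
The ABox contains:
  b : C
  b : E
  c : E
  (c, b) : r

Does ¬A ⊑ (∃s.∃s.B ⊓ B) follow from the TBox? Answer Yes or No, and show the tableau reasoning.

1. ¬A ⊑ (∃s.∃s.B ⊓ B)  ⇔  (¬A ⊓ (∀s.∀s.¬B ⊔ ¬B)) unsat w.r.t. T
   apply at x₀: ¬A⊑∃s.∃s.B
   open: L(x₀) ⊇ {¬A, ¬B, ∀r.¬B, ∃s.¬B, ∃s.∃s.B} (+ ∃-successors)
2. Hence ¬A ⊑ (∃s.∃s.B ⊓ B): not entailed.

No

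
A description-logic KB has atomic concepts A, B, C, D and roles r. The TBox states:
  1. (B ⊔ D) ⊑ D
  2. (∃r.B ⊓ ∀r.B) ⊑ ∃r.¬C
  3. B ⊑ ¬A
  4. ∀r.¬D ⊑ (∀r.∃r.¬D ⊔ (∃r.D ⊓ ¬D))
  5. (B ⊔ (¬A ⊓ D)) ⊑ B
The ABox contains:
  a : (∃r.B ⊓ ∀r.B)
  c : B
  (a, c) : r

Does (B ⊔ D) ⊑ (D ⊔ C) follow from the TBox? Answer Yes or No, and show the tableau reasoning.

1. (B ⊔ D) ⊑ (D ⊔ C)  ⇔  ((B ⊔ D) ⊓ (¬D ⊓ ¬C)) unsat w.r.t. T
   all branches close; clash {D, ¬D} at x₀
2. Hence (B ⊔ D) ⊑ (D ⊔ C): entailed.

Yes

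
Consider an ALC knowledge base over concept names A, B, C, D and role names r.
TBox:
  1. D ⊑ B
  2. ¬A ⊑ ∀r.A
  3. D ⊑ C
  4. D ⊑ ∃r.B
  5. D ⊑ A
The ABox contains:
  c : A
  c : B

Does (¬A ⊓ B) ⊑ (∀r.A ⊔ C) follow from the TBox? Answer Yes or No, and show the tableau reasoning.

1. (¬A ⊓ B) ⊑ (∀r.A ⊔ C)  ⇔  ((¬A ⊓ B) ⊓ (∃r.¬A ⊓ ¬C)) unsat w.r.t. T
   all branches close; clash {A, ¬A} at x₀
2. Hence (¬A ⊓ B) ⊑ (∀r.A ⊔ C): entailed.

Yes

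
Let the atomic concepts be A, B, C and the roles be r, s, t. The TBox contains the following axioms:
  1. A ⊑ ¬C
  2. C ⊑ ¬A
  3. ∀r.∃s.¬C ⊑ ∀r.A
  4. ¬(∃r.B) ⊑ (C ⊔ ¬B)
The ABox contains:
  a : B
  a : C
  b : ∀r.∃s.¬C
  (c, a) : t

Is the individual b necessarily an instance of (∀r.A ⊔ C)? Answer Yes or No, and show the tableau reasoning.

Yes

1. b : (∀r.A ⊔ C)?  L(b) = {∀r.∃s.¬C} ∪ {(∃r.¬A ⊓ ¬C)}
   clash {A, ¬A} at an ∃-successor — b ∈ (∀r.A ⊔ C)
2. Hence b : (∀r.A ⊔ C): entailed.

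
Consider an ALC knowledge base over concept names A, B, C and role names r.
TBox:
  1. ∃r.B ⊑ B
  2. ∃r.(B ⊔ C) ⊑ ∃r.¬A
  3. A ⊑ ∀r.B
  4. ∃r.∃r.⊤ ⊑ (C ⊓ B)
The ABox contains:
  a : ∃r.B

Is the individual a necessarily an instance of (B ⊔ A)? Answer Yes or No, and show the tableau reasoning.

1. a : (B ⊔ A)?  L(a) = {∃r.B} ∪ {(¬B ⊓ ¬A)}
   clash {B, ¬B} at a — a ∈ (B ⊔ A)
2. Hence a : (B ⊔ A): entailed.

Yes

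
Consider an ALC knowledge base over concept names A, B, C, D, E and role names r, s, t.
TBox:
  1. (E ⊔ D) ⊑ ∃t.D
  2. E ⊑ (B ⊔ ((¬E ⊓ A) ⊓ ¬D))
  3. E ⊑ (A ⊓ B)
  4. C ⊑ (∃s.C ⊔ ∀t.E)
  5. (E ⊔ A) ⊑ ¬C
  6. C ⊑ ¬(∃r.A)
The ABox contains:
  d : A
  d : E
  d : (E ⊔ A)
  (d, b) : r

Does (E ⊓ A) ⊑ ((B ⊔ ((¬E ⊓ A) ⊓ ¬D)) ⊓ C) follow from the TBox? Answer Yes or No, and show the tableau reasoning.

1. (E ⊓ A) ⊑ ((B ⊔ ((¬E ⊓ A) ⊓ ¬D)) ⊓ C)  ⇔  ((E ⊓ A) ⊓ ((¬B ⊓ ((E ⊔ ¬A) ⊔ D)) ⊔ ¬C)) unsat w.r.t. T
   apply at x₀: E⊑(B ⊔ ((¬E ⊓ A) ⊓ ¬D)); E⊑(A ⊓ B)
   open: L(x₀) ⊇ {A, B, E, ¬C, ∃t.D} (+ ∃-successors)
2. Hence (E ⊓ A) ⊑ ((B ⊔ ((¬E ⊓ A) ⊓ ¬D)) ⊓ C): not entailed.

No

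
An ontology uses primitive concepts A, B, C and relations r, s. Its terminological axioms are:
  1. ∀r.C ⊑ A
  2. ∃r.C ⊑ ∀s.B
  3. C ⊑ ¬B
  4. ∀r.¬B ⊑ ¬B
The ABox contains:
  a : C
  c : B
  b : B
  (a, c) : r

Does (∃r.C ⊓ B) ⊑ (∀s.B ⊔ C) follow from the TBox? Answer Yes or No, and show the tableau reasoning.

1. (∃r.C ⊓ B) ⊑ (∀s.B ⊔ C)  ⇔  ((∃r.C ⊓ B) ⊓ (∃s.¬B ⊓ ¬C)) unsat w.r.t. T
   all branches close; clash {B, ¬B} at x₀
2. Hence (∃r.C ⊓ B) ⊑ (∀s.B ⊔ C): entailed.

Yes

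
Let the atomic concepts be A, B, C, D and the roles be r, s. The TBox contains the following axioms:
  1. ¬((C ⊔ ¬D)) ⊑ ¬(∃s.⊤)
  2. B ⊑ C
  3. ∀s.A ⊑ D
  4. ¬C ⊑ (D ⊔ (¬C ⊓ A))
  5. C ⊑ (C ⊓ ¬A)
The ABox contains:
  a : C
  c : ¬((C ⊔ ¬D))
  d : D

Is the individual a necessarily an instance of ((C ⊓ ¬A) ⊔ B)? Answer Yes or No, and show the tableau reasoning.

1. a : ((C ⊓ ¬A) ⊔ B)?  L(a) = {C} ∪ {((¬C ⊔ A) ⊓ ¬B)}
   clash {A, ¬A} at a — a ∈ ((C ⊓ ¬A) ⊔ B)
2. Hence a : ((C ⊓ ¬A) ⊔ B): entailed.

Yes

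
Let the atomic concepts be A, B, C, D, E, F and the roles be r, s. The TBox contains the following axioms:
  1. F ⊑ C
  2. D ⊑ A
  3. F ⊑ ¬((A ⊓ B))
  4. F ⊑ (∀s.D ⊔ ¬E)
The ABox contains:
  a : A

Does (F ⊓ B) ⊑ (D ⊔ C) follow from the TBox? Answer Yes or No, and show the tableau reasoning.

1. (F ⊓ B) ⊑ (D ⊔ C)  ⇔  ((F ⊓ B) ⊓ (¬D ⊓ ¬C)) unsat w.r.t. T
   all branches close; clash {C, ¬C} at x₀
2. Hence (F ⊓ B) ⊑ (D ⊔ C): entailed.

Yes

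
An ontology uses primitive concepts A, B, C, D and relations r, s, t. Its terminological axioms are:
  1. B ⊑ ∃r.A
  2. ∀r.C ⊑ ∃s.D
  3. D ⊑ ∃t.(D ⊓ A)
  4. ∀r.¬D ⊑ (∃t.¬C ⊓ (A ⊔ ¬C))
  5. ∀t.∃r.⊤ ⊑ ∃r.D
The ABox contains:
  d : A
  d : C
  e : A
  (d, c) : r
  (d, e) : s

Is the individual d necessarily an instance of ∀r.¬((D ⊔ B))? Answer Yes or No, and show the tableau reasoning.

1. d : ∀r.¬((D ⊔ B))?  L(d) = {A, C} ∪ {∃r.(D ⊔ B)}
   open: L(d) ⊇ {A, C, ¬B, ¬D, ∃r.(D ⊔ B), …} (+ ∃-successors) — d ∉ ∀r.¬((D ⊔ B)) possible
2. Hence d : ∀r.¬((D ⊔ B)): not entailed.

No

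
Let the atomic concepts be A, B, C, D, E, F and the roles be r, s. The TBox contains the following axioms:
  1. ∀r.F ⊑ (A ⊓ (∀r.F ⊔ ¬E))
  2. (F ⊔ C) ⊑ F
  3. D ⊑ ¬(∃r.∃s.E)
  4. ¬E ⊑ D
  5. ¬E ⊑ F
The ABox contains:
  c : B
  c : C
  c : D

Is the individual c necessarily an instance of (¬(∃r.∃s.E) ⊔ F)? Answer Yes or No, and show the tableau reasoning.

1. c : (¬(∃r.∃s.E) ⊔ F)?  L(c) = {B, C, D} ∪ {(∃r.∃s.E ⊓ ¬F)}
   clash {F, ¬F} at c — c ∈ (¬(∃r.∃s.E) ⊔ F)
2. Hence c : (¬(∃r.∃s.E) ⊔ F): entailed.

Yes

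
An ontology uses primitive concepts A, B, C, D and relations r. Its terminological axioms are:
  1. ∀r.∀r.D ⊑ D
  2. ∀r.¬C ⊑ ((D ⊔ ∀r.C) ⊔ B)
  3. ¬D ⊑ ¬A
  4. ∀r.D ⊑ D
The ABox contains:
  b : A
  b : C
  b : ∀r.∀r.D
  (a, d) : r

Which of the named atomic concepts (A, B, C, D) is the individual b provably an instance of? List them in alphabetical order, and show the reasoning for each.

{A, C, D}

1. b : A?  L(b) = {A, C, ∀r.∀r.D} ∪ {¬A}
   clash {A, ¬A} at b — b ∈ A
2. b : B?  L(b) = {A, C, ∀r.∀r.D} ∪ {¬B}
   apply at b: ∀r.∀r.D⊑D
   open: L(b) ⊇ {A, C, D, ¬B, ∀r.∀r.D, …} (+ ∃-successors) — b ∉ B possible
3. b : C?  L(b) = {A, C, ∀r.∀r.D} ∪ {¬C}
   clash {C, ¬C} at b — b ∈ C
4. b : D?  L(b) = {A, C, ∀r.∀r.D} ∪ {¬D}
   clash {A, ¬A} at b — b ∈ D
5. Entailed for b: {A, C, D}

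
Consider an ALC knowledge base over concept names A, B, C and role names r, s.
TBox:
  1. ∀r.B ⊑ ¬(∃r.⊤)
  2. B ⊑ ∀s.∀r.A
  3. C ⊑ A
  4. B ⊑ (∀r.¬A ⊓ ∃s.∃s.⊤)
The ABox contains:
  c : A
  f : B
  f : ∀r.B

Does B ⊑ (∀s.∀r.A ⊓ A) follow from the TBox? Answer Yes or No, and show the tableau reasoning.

1. B ⊑ (∀s.∀r.A ⊓ A)  ⇔  (B ⊓ (∃s.∃r.¬A ⊔ ¬A)) unsat w.r.t. T
   apply at x₀: B⊑∀s.∀r.A; B⊑(∀r.¬A ⊓ ∃s.∃s.⊤)
   open: L(x₀) ⊇ {B, ¬A, ¬C, ∀r.¬A, ∀s.∀r.A, …} (+ ∃-successors)
2. Hence B ⊑ (∀s.∀r.A ⊓ A): not entailed.

No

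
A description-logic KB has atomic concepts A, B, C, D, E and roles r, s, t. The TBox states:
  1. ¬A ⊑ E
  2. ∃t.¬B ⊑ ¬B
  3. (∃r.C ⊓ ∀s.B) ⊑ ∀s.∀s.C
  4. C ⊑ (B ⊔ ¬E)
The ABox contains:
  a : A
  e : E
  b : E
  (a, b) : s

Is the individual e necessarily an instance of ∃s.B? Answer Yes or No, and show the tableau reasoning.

1. e : ∃s.B?  L(e) = {E} ∪ {∀s.¬B}
   open: L(e) ⊇ {E, ¬C, ∀r.¬C, ∀s.¬B, ∀t.B} — e ∉ ∃s.B possible
2. Hence e : ∃s.B: not entailed.

No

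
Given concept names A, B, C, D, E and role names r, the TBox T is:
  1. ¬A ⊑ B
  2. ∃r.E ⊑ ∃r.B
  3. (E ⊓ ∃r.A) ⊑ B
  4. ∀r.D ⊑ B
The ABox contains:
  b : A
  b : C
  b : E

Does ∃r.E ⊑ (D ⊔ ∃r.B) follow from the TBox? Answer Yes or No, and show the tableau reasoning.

1. ∃r.E ⊑ (D ⊔ ∃r.B)  ⇔  (∃r.E ⊓ (¬D ⊓ ∀r.¬B)) unsat w.r.t. T
   all branches close; clash {B, ¬B} at an ∃-successor
2. Hence ∃r.E ⊑ (D ⊔ ∃r.B): entailed.

Yes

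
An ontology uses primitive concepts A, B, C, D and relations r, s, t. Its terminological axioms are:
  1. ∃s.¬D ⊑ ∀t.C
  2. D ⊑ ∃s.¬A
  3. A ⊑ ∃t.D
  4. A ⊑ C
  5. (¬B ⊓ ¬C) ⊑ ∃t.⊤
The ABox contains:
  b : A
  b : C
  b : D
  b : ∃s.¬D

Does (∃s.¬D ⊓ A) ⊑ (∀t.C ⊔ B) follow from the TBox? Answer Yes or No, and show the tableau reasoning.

Yes

1. (∃s.¬D ⊓ A) ⊑ (∀t.C ⊔ B)  ⇔  ((∃s.¬D ⊓ A) ⊓ (∃t.¬C ⊓ ¬B)) unsat w.r.t. T
   all branches close; clash {C, ¬C} at an ∃-successor
2. Hence (∃s.¬D ⊓ A) ⊑ (∀t.C ⊔ B): entailed.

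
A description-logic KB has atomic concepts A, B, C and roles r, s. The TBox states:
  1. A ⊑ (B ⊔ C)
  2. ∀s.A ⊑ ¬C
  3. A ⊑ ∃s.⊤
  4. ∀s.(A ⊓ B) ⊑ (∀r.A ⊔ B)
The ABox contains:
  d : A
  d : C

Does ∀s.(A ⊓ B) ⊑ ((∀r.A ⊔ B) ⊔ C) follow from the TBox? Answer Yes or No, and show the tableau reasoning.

Yes

1. ∀s.(A ⊓ B) ⊑ ((∀r.A ⊔ B) ⊔ C)  ⇔  (∀s.(A ⊓ B) ⊓ ((∃r.¬A ⊓ ¬B) ⊓ ¬C)) unsat w.r.t. T
   all branches close; clash {C, ¬C} at x₀
2. Hence ∀s.(A ⊓ B) ⊑ ((∀r.A ⊔ B) ⊔ C): entailed.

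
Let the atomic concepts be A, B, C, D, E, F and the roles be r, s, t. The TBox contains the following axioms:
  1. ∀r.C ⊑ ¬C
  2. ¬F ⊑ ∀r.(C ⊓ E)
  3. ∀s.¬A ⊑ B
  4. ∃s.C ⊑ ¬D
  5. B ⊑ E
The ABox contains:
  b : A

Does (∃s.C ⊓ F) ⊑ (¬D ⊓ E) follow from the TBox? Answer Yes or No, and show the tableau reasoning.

1. (∃s.C ⊓ F) ⊑ (¬D ⊓ E)  ⇔  ((∃s.C ⊓ F) ⊓ (D ⊔ ¬E)) unsat w.r.t. T
   apply at x₀: ∃s.C⊑¬D
   open: L(x₀) ⊇ {F, ¬B, ¬D, ¬E, ∃r.¬C, …} (+ ∃-successors)
2. Hence (∃s.C ⊓ F) ⊑ (¬D ⊓ E): not entailed.

No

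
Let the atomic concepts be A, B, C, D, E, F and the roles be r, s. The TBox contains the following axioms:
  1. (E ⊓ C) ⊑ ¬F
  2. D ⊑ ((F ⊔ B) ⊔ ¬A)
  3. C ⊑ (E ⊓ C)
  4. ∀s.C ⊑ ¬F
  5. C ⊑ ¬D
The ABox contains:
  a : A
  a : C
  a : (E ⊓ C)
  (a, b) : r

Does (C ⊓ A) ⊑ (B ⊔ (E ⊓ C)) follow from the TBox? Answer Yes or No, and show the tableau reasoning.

Yes

1. (C ⊓ A) ⊑ (B ⊔ (E ⊓ C))  ⇔  ((C ⊓ A) ⊓ (¬B ⊓ (¬E ⊔ ¬C))) unsat w.r.t. T
   all branches close; clash {C, ¬C} at x₀
2. Hence (C ⊓ A) ⊑ (B ⊔ (E ⊓ C)): entailed.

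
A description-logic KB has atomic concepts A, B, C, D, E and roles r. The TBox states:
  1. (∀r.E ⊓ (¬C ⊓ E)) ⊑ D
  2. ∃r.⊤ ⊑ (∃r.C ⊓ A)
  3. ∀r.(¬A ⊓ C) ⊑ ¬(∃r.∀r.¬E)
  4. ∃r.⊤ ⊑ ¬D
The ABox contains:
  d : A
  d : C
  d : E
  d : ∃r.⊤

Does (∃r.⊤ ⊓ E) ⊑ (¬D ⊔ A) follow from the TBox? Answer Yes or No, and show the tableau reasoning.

1. (∃r.⊤ ⊓ E) ⊑ (¬D ⊔ A)  ⇔  ((∃r.⊤ ⊓ E) ⊓ (D ⊓ ¬A)) unsat w.r.t. T
   all branches close; clash {D, ¬D} at x₀
2. Hence (∃r.⊤ ⊓ E) ⊑ (¬D ⊔ A): entailed.

Yes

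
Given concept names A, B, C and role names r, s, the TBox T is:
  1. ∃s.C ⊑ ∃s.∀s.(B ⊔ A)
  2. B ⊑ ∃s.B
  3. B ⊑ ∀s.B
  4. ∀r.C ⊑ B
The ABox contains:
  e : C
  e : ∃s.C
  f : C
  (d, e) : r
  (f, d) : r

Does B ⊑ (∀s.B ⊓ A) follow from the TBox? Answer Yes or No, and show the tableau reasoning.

No

1. B ⊑ (∀s.B ⊓ A)  ⇔  (B ⊓ (∃s.¬B ⊔ ¬A)) unsat w.r.t. T
   apply at x₀: B⊑∃s.B; B⊑∀s.B
   open: L(x₀) ⊇ {B, ¬A, ∀s.B, ∀s.¬C, ∃s.B} (+ ∃-successors)
2. Hence B ⊑ (∀s.B ⊓ A): not entailed.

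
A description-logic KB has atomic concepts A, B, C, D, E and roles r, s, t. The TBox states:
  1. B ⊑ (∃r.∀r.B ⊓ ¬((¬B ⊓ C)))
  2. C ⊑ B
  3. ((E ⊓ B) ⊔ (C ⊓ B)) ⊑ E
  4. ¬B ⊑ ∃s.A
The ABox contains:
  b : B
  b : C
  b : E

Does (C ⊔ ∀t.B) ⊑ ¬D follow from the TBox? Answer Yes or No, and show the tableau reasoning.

No

1. (C ⊔ ∀t.B) ⊑ ¬D  ⇔  ((C ⊔ ∀t.B) ⊓ D) unsat w.r.t. T
   open: L(x₀) ⊇ {B, C, D, E, ∃r.∀r.B} (+ ∃-successors)
2. Hence (C ⊔ ∀t.B) ⊑ ¬D: not entailed.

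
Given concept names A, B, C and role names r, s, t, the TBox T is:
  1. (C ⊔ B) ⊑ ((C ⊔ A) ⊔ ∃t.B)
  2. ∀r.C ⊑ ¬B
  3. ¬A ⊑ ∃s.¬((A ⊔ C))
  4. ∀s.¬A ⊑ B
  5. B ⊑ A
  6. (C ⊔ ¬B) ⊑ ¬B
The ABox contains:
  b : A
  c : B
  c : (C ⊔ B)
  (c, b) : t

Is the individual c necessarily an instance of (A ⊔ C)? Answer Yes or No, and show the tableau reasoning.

1. c : (A ⊔ C)?  L(c) = {B, (C ⊔ B)} ∪ {(¬A ⊓ ¬C)}
   clash {A, ¬A} at c — c ∈ (A ⊔ C)
2. Hence c : (A ⊔ C): entailed.

Yes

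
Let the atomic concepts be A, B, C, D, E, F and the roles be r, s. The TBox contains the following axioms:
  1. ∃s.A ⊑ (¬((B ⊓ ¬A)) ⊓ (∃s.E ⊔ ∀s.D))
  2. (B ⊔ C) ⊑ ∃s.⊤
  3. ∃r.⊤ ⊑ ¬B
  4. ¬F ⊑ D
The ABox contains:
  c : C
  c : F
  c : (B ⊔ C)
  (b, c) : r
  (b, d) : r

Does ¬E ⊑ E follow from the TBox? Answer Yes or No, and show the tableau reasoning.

1. ¬E ⊑ E  ⇔  (¬E ⊓ ¬E) unsat w.r.t. T
   open: L(x₀) ⊇ {F, ¬B, ¬C, ¬E, ∀r.⊥, …}
2. Hence ¬E ⊑ E: not entailed.

No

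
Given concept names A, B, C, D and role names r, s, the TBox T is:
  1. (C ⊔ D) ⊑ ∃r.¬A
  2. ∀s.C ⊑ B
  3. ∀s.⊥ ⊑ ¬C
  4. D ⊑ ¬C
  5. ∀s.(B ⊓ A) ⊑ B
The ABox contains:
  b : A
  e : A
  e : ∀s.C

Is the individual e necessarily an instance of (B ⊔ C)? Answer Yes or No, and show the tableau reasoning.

Yes

1. e : (B ⊔ C)?  L(e) = {A, ∀s.C} ∪ {(¬B ⊓ ¬C)}
   clash {B, ¬B} at e — e ∈ (B ⊔ C)
2. Hence e : (B ⊔ C): entailed.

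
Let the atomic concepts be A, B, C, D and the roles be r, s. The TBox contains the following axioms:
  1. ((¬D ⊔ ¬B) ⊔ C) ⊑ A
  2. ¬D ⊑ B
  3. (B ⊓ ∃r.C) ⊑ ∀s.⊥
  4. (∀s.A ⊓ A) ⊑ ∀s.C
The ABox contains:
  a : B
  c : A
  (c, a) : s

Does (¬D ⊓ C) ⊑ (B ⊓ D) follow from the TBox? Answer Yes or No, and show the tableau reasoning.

No

1. (¬D ⊓ C) ⊑ (B ⊓ D)  ⇔  ((¬D ⊓ C) ⊓ (¬B ⊔ ¬D)) unsat w.r.t. T
   apply at x₀: ¬D⊑B
   open: L(x₀) ⊇ {A, B, C, ¬D, ∀r.¬C, …} (+ ∃-successors)
2. Hence (¬D ⊓ C) ⊑ (B ⊓ D): not entailed.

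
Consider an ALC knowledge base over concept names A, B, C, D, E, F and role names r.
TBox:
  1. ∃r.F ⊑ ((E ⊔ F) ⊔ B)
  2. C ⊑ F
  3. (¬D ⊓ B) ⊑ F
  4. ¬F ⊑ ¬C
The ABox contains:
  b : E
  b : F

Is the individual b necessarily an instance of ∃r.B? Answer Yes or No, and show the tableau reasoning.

No

1. b : ∃r.B?  L(b) = {E, F} ∪ {∀r.¬B}
   open: L(b) ⊇ {E, F, ∀r.¬B, ∀r.¬F} — b ∉ ∃r.B possible
2. Hence b : ∃r.B: not entailed.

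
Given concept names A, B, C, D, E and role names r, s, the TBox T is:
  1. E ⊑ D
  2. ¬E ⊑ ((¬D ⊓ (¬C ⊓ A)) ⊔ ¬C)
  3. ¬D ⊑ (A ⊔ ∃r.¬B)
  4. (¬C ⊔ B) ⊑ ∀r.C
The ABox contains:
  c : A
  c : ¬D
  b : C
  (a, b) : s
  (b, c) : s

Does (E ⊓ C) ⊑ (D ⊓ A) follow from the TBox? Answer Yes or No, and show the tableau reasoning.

No

1. (E ⊓ C) ⊑ (D ⊓ A)  ⇔  ((E ⊓ C) ⊓ (¬D ⊔ ¬A)) unsat w.r.t. T
   apply at x₀: E⊑D
   open: L(x₀) ⊇ {C, D, E, ¬A, ¬B}
2. Hence (E ⊓ C) ⊑ (D ⊓ A): not entailed.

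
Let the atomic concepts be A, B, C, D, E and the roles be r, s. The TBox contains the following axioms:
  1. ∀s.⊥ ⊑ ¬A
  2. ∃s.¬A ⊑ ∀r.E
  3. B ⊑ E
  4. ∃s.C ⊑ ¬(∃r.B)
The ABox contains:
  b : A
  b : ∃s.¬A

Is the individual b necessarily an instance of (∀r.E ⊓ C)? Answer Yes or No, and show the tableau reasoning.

1. b : (∀r.E ⊓ C)?  L(b) = {A, ∃s.¬A} ∪ {(∃r.¬E ⊔ ¬C)}
   apply at b: ∃s.¬A⊑∀r.E
   open: L(b) ⊇ {A, ¬B, ¬C, ∀r.E, ∀s.¬C, …} (+ ∃-successors) — b ∉ (∀r.E ⊓ C) possible
2. Hence b : (∀r.E ⊓ C): not entailed.

No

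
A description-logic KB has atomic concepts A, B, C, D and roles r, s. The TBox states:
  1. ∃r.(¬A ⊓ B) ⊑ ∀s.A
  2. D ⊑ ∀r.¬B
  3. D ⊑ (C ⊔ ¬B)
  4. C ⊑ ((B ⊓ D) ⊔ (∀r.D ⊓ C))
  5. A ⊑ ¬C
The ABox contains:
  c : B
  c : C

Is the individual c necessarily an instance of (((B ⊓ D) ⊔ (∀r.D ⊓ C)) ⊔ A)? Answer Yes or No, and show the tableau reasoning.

1. c : (((B ⊓ D) ⊔ (∀r.D ⊓ C)) ⊔ A)?  L(c) = {B, C} ∪ {(((¬B ⊔ ¬D) ⊓ (∃r.¬D ⊔ ¬C)) ⊓ ¬A)}
   clash {C, ¬C} at c — c ∈ (((B ⊓ D) ⊔ (∀r.D ⊓ C)) ⊔ A)
2. Hence c : (((B ⊓ D) ⊔ (∀r.D ⊓ C)) ⊔ A): entailed.

Yes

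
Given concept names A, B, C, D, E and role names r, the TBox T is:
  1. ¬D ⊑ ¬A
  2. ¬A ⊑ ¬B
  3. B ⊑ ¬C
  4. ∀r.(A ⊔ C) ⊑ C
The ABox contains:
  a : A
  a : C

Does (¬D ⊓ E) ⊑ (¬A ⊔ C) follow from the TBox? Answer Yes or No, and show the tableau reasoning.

Yes

1. (¬D ⊓ E) ⊑ (¬A ⊔ C)  ⇔  ((¬D ⊓ E) ⊓ (A ⊓ ¬C)) unsat w.r.t. T
   all branches close; clash {A, ¬A} at x₀
2. Hence (¬D ⊓ E) ⊑ (¬A ⊔ C): entailed.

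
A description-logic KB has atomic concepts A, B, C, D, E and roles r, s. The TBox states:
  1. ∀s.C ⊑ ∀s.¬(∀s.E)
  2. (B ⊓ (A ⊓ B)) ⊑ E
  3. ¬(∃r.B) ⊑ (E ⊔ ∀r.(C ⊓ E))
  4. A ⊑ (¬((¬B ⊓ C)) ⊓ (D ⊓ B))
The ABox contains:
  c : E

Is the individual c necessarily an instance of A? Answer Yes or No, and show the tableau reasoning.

No

1. c : A?  L(c) = {E} ∪ {¬A}
   open: L(c) ⊇ {E, ¬A, ∃r.B, ∃s.¬C} (+ ∃-successors) — c ∉ A possible
2. Hence c : A: not entailed.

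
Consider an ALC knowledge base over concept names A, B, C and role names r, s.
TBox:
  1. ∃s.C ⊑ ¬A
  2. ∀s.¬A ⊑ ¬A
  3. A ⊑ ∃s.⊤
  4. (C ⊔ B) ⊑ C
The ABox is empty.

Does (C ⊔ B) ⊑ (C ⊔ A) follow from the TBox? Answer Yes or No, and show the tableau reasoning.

1. (C ⊔ B) ⊑ (C ⊔ A)  ⇔  ((C ⊔ B) ⊓ (¬C ⊓ ¬A)) unsat w.r.t. T
   all branches close; clash {C, ¬C} at x₀
2. Hence (C ⊔ B) ⊑ (C ⊔ A): entailed.

Yes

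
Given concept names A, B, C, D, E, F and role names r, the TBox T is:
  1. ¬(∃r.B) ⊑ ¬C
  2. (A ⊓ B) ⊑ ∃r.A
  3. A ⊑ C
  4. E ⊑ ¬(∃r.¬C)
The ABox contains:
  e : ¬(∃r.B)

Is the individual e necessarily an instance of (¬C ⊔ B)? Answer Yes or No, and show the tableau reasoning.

1. e : (¬C ⊔ B)?  L(e) = {¬(∃r.B)} ∪ {(C ⊓ ¬B)}
   clash {C, ¬C} at e — e ∈ (¬C ⊔ B)
2. Hence e : (¬C ⊔ B): entailed.

Yes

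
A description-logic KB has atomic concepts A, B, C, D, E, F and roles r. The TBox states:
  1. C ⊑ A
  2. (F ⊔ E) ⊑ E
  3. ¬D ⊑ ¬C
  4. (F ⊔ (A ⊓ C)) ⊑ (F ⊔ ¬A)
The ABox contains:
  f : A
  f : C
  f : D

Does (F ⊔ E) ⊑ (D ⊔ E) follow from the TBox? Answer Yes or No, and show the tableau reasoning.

1. (F ⊔ E) ⊑ (D ⊔ E)  ⇔  ((F ⊔ E) ⊓ (¬D ⊓ ¬E)) unsat w.r.t. T
   all branches close; clash {E, ¬E} at x₀
2. Hence (F ⊔ E) ⊑ (D ⊔ E): entailed.

Yes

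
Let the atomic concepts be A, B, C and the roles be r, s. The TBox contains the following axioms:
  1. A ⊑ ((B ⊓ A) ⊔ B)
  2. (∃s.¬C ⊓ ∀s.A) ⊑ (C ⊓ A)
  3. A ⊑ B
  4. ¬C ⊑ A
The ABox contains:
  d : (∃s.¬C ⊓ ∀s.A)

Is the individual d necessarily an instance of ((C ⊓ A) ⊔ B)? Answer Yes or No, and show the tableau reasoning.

Yes

1. d : ((C ⊓ A) ⊔ B)?  L(d) = {(∃s.¬C ⊓ ∀s.A)} ∪ {((¬C ⊔ ¬A) ⊓ ¬B)}
   clash {B, ¬B} at d — d ∈ ((C ⊓ A) ⊔ B)
2. Hence d : ((C ⊓ A) ⊔ B): entailed.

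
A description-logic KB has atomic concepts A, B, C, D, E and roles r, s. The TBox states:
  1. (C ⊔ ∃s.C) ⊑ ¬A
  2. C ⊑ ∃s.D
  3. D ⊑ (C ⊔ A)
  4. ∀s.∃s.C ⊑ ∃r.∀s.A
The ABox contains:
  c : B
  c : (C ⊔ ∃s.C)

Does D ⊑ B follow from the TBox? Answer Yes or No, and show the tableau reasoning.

1. D ⊑ B  ⇔  (D ⊓ ¬B) unsat w.r.t. T
   apply at x₀: D⊑(C ⊔ A)
   open: L(x₀) ⊇ {A, D, ¬B, ¬C, ∀s.¬C, …} (+ ∃-successors)
2. Hence D ⊑ B: not entailed.

No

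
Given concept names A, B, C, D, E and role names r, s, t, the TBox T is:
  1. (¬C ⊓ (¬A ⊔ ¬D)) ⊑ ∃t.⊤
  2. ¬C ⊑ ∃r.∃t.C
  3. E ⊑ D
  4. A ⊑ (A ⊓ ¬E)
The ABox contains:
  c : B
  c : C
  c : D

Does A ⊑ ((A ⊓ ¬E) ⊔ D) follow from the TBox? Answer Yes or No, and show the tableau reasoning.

1. A ⊑ ((A ⊓ ¬E) ⊔ D)  ⇔  (A ⊓ ((¬A ⊔ E) ⊓ ¬D)) unsat w.r.t. T
   all branches close; clash {D, ¬D} at x₀
2. Hence A ⊑ ((A ⊓ ¬E) ⊔ D): entailed.

Yes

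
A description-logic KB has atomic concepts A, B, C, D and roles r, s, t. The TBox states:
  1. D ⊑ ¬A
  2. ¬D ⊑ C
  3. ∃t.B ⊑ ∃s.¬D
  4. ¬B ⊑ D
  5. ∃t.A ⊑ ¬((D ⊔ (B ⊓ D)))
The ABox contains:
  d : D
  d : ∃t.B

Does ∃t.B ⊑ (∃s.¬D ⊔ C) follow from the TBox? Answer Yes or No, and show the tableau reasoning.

1. ∃t.B ⊑ (∃s.¬D ⊔ C)  ⇔  (∃t.B ⊓ (∀s.D ⊓ ¬C)) unsat w.r.t. T
   all branches close; clash {D, ¬D} at x₀
2. Hence ∃t.B ⊑ (∃s.¬D ⊔ C): entailed.

Yes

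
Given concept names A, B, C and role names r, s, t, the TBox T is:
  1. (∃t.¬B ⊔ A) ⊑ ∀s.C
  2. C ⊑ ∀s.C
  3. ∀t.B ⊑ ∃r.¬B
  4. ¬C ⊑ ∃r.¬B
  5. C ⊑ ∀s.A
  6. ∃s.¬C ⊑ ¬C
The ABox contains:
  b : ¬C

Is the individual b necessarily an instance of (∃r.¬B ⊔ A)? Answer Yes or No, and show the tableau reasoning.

1. b : (∃r.¬B ⊔ A)?  L(b) = {¬C} ∪ {(∀r.B ⊓ ¬A)}
   clash {B, ¬B} at an ∃-successor — b ∈ (∃r.¬B ⊔ A)
2. Hence b : (∃r.¬B ⊔ A): entailed.

Yes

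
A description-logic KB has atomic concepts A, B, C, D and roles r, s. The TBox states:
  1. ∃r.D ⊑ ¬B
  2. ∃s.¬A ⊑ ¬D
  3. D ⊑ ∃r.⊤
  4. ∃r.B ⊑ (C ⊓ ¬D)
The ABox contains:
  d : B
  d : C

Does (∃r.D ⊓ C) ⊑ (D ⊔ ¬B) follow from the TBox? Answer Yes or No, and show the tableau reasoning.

Yes

1. (∃r.D ⊓ C) ⊑ (D ⊔ ¬B)  ⇔  ((∃r.D ⊓ C) ⊓ (¬D ⊓ B)) unsat w.r.t. T
   all branches close; clash {B, ¬B} at x₀
2. Hence (∃r.D ⊓ C) ⊑ (D ⊔ ¬B): entailed.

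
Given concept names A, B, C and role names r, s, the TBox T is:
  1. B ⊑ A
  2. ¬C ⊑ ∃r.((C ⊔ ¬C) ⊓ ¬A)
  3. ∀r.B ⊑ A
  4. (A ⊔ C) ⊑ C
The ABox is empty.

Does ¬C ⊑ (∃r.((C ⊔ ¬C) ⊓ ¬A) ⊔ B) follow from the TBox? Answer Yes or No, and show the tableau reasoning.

Yes

1. ¬C ⊑ (∃r.((C ⊔ ¬C) ⊓ ¬A) ⊔ B)  ⇔  (¬C ⊓ (∀r.((¬C ⊓ C) ⊔ A) ⊓ ¬B)) unsat w.r.t. T
   all branches close; clash {C, ¬C} at x₀
2. Hence ¬C ⊑ (∃r.((C ⊔ ¬C) ⊓ ¬A) ⊔ B): entailed.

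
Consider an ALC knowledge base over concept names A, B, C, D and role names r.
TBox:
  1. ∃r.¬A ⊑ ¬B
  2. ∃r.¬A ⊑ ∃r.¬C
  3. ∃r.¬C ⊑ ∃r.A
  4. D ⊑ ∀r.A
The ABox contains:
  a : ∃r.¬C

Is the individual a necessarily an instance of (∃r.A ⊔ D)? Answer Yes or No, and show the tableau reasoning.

Yes

1. a : (∃r.A ⊔ D)?  L(a) = {∃r.¬C} ∪ {(∀r.¬A ⊓ ¬D)}
   clash {A, ¬A} at an ∃-successor — a ∈ (∃r.A ⊔ D)
2. Hence a : (∃r.A ⊔ D): entailed.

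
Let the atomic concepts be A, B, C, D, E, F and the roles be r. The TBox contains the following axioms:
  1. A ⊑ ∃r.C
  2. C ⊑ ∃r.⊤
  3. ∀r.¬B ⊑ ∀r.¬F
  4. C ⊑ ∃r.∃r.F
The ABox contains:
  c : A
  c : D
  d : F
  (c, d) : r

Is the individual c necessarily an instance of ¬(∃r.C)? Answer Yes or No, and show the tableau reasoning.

No

1. c : ¬(∃r.C)?  L(c) = {A, D} ∪ {∃r.C}
   open: L(c) ⊇ {A, D, ¬C, ∃r.B, ∃r.C} (+ ∃-successors) — c ∉ ¬(∃r.C) possible
2. Hence c : ¬(∃r.C): not entailed.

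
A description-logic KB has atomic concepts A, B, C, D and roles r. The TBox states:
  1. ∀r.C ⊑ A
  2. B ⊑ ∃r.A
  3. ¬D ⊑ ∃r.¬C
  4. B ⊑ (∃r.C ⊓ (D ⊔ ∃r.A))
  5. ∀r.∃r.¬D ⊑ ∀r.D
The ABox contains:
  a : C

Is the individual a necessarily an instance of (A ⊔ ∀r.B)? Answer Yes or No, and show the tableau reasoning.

1. a : (A ⊔ ∀r.B)?  L(a) = {C} ∪ {(¬A ⊓ ∃r.¬B)}
   open: L(a) ⊇ {C, D, ¬A, ¬B, ∃r.¬B, …} (+ ∃-successors) — a ∉ (A ⊔ ∀r.B) possible
2. Hence a : (A ⊔ ∀r.B): not entailed.

No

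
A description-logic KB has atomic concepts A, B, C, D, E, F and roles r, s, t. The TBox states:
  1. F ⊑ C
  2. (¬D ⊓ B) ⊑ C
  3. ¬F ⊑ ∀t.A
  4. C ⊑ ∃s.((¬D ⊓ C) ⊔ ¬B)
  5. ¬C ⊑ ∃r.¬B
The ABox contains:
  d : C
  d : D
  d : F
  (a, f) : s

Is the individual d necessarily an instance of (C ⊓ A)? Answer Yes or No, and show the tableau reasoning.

No

1. d : (C ⊓ A)?  L(d) = {C, D, F} ∪ {(¬C ⊔ ¬A)}
   apply at d: C⊑∃s.((¬D ⊓ C) ⊔ ¬B)
   open: L(d) ⊇ {C, D, F, ¬A, ∃s.((¬D ⊓ C) ⊔ ¬B)} (+ ∃-successors) — d ∉ (C ⊓ A) possible
2. Hence d : (C ⊓ A): not entailed.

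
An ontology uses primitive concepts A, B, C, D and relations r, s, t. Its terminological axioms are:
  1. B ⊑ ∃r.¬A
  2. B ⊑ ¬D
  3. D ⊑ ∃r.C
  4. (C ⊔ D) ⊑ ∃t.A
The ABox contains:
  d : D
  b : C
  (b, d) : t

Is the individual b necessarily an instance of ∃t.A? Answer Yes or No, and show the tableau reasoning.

1. b : ∃t.A?  L(b) = {C} ∪ {∀t.¬A}
   clash {A, ¬A} at an ∃-successor — b ∈ ∃t.A
2. Hence b : ∃t.A: entailed.

Yes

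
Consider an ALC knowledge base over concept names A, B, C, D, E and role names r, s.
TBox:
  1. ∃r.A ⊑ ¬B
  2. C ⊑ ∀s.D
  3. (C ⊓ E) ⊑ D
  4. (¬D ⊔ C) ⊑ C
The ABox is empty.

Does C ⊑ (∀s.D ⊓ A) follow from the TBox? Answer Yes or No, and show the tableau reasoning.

No

1. C ⊑ (∀s.D ⊓ A)  ⇔  (C ⊓ (∃s.¬D ⊔ ¬A)) unsat w.r.t. T
   apply at x₀: C⊑∀s.D
   open: L(x₀) ⊇ {C, ¬A, ¬E, ∀r.¬A, ∀s.D}
2. Hence C ⊑ (∀s.D ⊓ A): not entailed.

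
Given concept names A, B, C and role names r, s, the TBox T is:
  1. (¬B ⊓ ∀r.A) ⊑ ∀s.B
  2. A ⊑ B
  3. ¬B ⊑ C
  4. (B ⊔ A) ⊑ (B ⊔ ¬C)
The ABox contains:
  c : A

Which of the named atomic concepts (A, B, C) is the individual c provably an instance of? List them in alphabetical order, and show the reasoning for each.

{A, B}

1. c : A?  L(c) = {A} ∪ {¬A}
   clash {A, ¬A} at c — c ∈ A
2. c : B?  L(c) = {A} ∪ {¬B}
   clash {B, ¬B} at c — c ∈ B
3. c : C?  L(c) = {A} ∪ {¬C}
   apply at c: A⊑B
   open: L(c) ⊇ {A, B, ¬C} — c ∉ C possible
4. Entailed for c: {A, B}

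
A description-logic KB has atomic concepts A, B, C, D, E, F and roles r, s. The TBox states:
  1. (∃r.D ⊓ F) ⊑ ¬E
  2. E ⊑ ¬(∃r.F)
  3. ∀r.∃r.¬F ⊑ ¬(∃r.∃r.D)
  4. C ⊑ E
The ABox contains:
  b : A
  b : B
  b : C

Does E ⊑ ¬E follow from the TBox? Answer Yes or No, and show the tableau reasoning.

No

1. E ⊑ ¬E  ⇔  (E ⊓ E) unsat w.r.t. T
   apply at x₀: E⊑¬(∃r.F)
   open: L(x₀) ⊇ {E, ∀r.¬D, ∀r.¬F, ∃r.∀r.F} (+ ∃-successors)
2. Hence E ⊑ ¬E: not entailed.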